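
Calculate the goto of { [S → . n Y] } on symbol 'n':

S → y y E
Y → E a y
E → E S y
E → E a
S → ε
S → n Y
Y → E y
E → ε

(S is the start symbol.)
GOTO(I, 'n') = CLOSURE({ [A → αX.β] : [A → α.Xβ] ∈ I, X = 'n' })

Items with dot before 'n', with the dot advanced:
  [S → . n Y] → [S → n . Y]
Closure of the advanced items:
  [S → n . Y] has the dot before Y: add [Y → . E a y], [Y → . E y]
  [Y → . E a y] has the dot before E: add [E → . E S y], [E → . E a], [E → .]

GOTO = { [E → . E S y], [E → . E a], [E → .], [S → n . Y], [Y → . E a y], [Y → . E y] }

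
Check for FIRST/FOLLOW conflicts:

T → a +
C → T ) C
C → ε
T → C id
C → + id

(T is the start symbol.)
A FIRST/FOLLOW conflict occurs when a non-terminal N has a nullable alternative N → β (β ⇒* ε) and another alternative N → α with FIRST(α) ∩ FOLLOW(N) ≠ ∅: on such a lookahead the parser cannot decide between expanding α and letting N vanish via β.

Nullable non-terminals: C.
FIRST sets used below: FIRST(T) = { '+', 'a', 'id' }

C: nullable alternative(s) C → ε; FOLLOW(C) = { 'id' }
  C → T ) C: FIRST \ {ε} = { '+', 'a', 'id' } — overlaps FOLLOW(C) on { 'id' }: CONFLICT
  C → ε: FIRST \ {ε} = { } — this is the only nullable alternative, skip
  C → + id: FIRST \ {ε} = { '+' } — disjoint from FOLLOW(C)

T has no nullable alternative, so no FIRST/FOLLOW check is needed there.

So the grammar has 1 FIRST/FOLLOW conflict (marked CONFLICT above).

Answer: Yes. C → T ')' C with FOLLOW(C) on { 'id' }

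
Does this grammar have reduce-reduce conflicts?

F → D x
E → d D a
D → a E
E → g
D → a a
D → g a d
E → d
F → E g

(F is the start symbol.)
No reduce-reduce conflicts

A reduce-reduce conflict occurs when an LR(0) state has two complete items [A → α .] and [B → β .] — both call for a reduction, and with no lookahead the parser cannot choose between them.

Augment with F' → F and build the canonical LR(0) collection (I0 = CLOSURE({[F' → . F]}), then GOTO on every symbol after a dot until no new states appear). It has 17 states:
  I0: { [D → . a E], [D → . a a], [D → . g a d], [E → . d D a], [E → . d], [E → . g], [F → . D x], [F → . E g], [F' → . F] }  — shift
  I1: { [F → D . x] }  — shift
  I2: { [F → E . g] }  — shift
  I3: { [F' → F .] }  — accept
  I4: { [D → a . E], [D → a . a], [E → . d D a], [E → . d], [E → . g] }  — shift
  I5: { [D → . a E], [D → . a a], [D → . g a d], [E → d . D a], [E → d .] }  — shift, reduce
  I6: { [D → g . a d], [E → g .] }  — shift, reduce
  I7: { [D → g a . d] }  — shift
  I8: { [D → g a d .] }  — reduce
  I9: { [E → d D . a] }  — shift
  I10: { [D → g . a d] }  — shift
  I11: { [E → d D a .] }  — reduce
  I12: { [D → a E .] }  — reduce
  I13: { [D → a a .] }  — reduce
  I14: { [E → g .] }  — reduce
  I15: { [F → E g .] }  — reduce
  I16: { [F → D x .] }  — reduce

No state contains more than one complete item.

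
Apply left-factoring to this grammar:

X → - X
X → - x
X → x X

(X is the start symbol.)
X → - X'
X' → X
X' → x
X → x X

Left-factoring transforms A → αβ₁ | αβ₂ into A → αA' and A' → β₁ | β₂
(α is the longest common prefix among the alternatives). Repeat until
no nonterminal has two alternatives with a common prefix.

Round 1: X has alternatives sharing prefix '-'. Introduce X': X → - X'
  Add: X' → X
  Add: X' → x

No remaining common prefixes — done.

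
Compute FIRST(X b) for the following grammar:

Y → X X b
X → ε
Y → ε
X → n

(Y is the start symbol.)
{ 'b', 'n' }

FIRST sets of the non-terminals involved (from the grammar, by fixed-point iteration):
  FIRST(X) = { 'n', ε }

To compute FIRST(X b), process the symbols left to right:
Symbol X is a non-terminal. Add FIRST(X) \ {ε} = { 'n' }
X is nullable (ε ∈ FIRST(X)), continue to the next symbol.
Symbol b is a terminal. Add 'b' and stop.
FIRST(X b) = { 'b', 'n' }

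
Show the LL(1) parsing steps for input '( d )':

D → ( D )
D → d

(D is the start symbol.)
Stack is shown with the top on the left.

Stack    Input    Action
------------------------
D $      ( d ) $  output D → ( D )
( D ) $  ( d ) $  match '('
D ) $    d ) $    output D → d
d ) $    d ) $    match 'd'
) $      ) $      match ')'
$        $        accept

The string is accepted.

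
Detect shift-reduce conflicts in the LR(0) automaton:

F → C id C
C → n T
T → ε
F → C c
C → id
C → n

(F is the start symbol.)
No shift-reduce conflicts

A shift-reduce conflict occurs when an LR(0) state has both:
  - a complete (reduce) item [A → α .] (dot at the end), and
  - a shift item [B → β . c γ] (dot before a terminal).

Augment with F' → F and build the canonical LR(0) collection (I0 = CLOSURE({[F' → . F]}), then GOTO on every symbol after a dot until no new states appear). It has 9 states:
  I0: { [C → . id], [C → . n T], [C → . n], [F → . C c], [F → . C id C], [F' → . F] }  — shift
  I1: { [F → C . c], [F → C . id C] }  — shift
  I2: { [F' → F .] }  — accept
  I3: { [C → id .] }  — reduce
  I4: { [C → n . T], [C → n .], [T → .] }  — 2 reduces
  I5: { [C → n T .] }  — reduce
  I6: { [F → C c .] }  — reduce
  I7: { [C → . id], [C → . n T], [C → . n], [F → C id . C] }  — shift
  I8: { [F → C id C .] }  — reduce

No state contains both a complete item and a shift item.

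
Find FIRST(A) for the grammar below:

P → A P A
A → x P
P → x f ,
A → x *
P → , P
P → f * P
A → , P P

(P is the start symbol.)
To compute FIRST(A), examine every production with A on the left-hand side, reading each right-hand side left to right until a non-nullable symbol is reached.

From A → x P:
  - x is a terminal: add 'x' and stop
From A → x *:
  - x is a terminal: add 'x' and stop
From A → , P P:
  - ',' is a terminal: add ',' and stop

Collecting: FIRST(A) = { ',', 'x' }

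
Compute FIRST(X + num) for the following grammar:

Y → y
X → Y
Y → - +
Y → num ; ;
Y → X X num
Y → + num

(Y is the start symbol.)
{ '+', '-', 'num', 'y' }

FIRST sets of the non-terminals involved (from the grammar, by fixed-point iteration):
  FIRST(X) = { '+', '-', 'num', 'y' }

To compute FIRST(X + num), process the symbols left to right:
Symbol X is a non-terminal. Add FIRST(X) \ {ε} = { '+', '-', 'num', 'y' }
X is not nullable (ε ∉ FIRST(X)), so stop here.
FIRST(X + num) = { '+', '-', 'num', 'y' }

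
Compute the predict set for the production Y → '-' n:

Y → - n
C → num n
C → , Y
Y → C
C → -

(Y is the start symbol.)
PREDICT(Y → '-' n) = (FIRST(RHS) \ {ε}) ∪ (FOLLOW(Y) if ε ∈ FIRST(RHS), i.e. RHS ⇒* ε)
FIRST('-' n) = { '-' }
ε ∉ FIRST('-' n), so FOLLOW(Y) is not added.
PREDICT(Y → '-' n) = { '-' }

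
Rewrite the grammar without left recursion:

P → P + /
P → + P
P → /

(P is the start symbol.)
P → + P P'
P → / P'
P' → + / P'
P' → ε

P is directly left-recursive. The standard transformation for
  A → A α₁ | ... | A α_m | β₁ | ... | β_n
is
  A  → β₁ A' | ... | β_n A'
  A' → α₁ A' | ... | α_m A' | ε

P → + P becomes P → + P P'
P → / becomes P → / P'
P → P + / becomes P' → + / P'
Add P' → ε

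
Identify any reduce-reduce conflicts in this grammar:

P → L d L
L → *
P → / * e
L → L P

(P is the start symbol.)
No reduce-reduce conflicts

Augment with P' → P and build the canonical LR(0) collection (I0 = CLOSURE({[P' → . P]}), then GOTO on every symbol after a dot until no new states appear). It has 10 states:
  I0: { [L → . *], [L → . L P], [P → . / * e], [P → . L d L], [P' → . P] }  — shift
  I1: { [L → * .] }  — reduce
  I2: { [P → / . * e] }  — shift
  I3: { [L → . *], [L → . L P], [L → L . P], [P → . / * e], [P → . L d L], [P → L . d L] }  — shift
  I4: { [P' → P .] }  — accept
  I5: { [L → L P .] }  — reduce
  I6: { [L → . *], [L → . L P], [P → L d . L] }  — shift
  I7: { [L → . *], [L → . L P], [L → L . P], [P → . / * e], [P → . L d L], [P → L d L .] }  — shift, reduce
  I8: { [P → / * . e] }  — shift
  I9: { [P → / * e .] }  — reduce

No state contains more than one complete item.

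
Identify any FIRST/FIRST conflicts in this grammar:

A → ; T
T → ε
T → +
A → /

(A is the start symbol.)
No FIRST/FIRST conflicts.

A FIRST/FIRST conflict occurs when two productions N → α and N → β for the same non-terminal have FIRST(α) ∩ FIRST(β) ≠ ∅ (with ε ∈ FIRST of a nullable right-hand side, so two nullable alternatives also conflict).

Productions for A:
  A → ; T: FIRST = { ';' }
  A → /: FIRST = { '/' }
Productions for T:
  T → ε: FIRST = { ε }
  T → +: FIRST = { '+' }

All alternatives of each non-terminal have pairwise disjoint FIRST sets.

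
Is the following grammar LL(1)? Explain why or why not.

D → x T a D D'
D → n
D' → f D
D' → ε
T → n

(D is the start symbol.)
No. Predict set conflict for D': { 'f' }

A grammar is LL(1) if for each non-terminal N with multiple productions, the predict sets of those productions are pairwise disjoint, where PREDICT(N → α) = (FIRST(α) \ {ε}) ∪ (FOLLOW(N) if α ⇒* ε).

Relevant sets:
  FOLLOW(D') = { $, 'f' }

For D:
  PREDICT(D → x T a D D') = { 'x' }
  PREDICT(D → n) = { 'n' }
For D':
  PREDICT(D' → f D) = { 'f' }
  PREDICT(D' → ε) = { $, 'f' }
T has a single production, so nothing to check there.

Conflict found: Predict set conflict for D': { 'f' }
The grammar is NOT LL(1).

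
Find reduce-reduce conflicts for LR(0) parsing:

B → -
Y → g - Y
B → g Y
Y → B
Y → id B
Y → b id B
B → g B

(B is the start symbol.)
A reduce-reduce conflict occurs when an LR(0) state has two complete items [A → α .] and [B → β .] — both call for a reduction, and with no lookahead the parser cannot choose between them.

Augment with B' → B and build the canonical LR(0) collection (I0 = CLOSURE({[B' → . B]}), then GOTO on every symbol after a dot until no new states appear). It has 15 states:
  I0: { [B → . -], [B → . g B], [B → . g Y], [B' → . B] }  — shift
  I1: { [B → - .] }  — reduce
  I2: { [B' → B .] }  — accept
  I3: { [B → . -], [B → . g B], [B → . g Y], [B → g . B], [B → g . Y], [Y → . B], [Y → . b id B], [Y → . g - Y], [Y → . id B] }  — shift
  I4: { [B → g B .], [Y → B .] }  — 2 reduces
  I5: { [B → g Y .] }  — reduce
  I6: { [Y → b . id B] }  — shift
  I7: { [B → . -], [B → . g B], [B → . g Y], [B → g . B], [B → g . Y], [Y → . B], [Y → . b id B], [Y → . g - Y], [Y → . id B], [Y → g . - Y] }  — shift
  I8: { [B → . -], [B → . g B], [B → . g Y], [Y → id . B] }  — shift
  I9: { [Y → id B .] }  — reduce
  I10: { [B → - .], [B → . -], [B → . g B], [B → . g Y], [Y → . B], [Y → . b id B], [Y → . g - Y], [Y → . id B], [Y → g - . Y] }  — shift, reduce
  I11: { [Y → B .] }  — reduce
  I12: { [Y → g - Y .] }  — reduce
  I13: { [B → . -], [B → . g B], [B → . g Y], [Y → b id . B] }  — shift
  I14: { [Y → b id B .] }  — reduce

I4 contains complete items [B → g B .], [Y → B .] — reduce-reduce conflict.

Answer: Yes — I4: [B → g B .] vs [Y → B .]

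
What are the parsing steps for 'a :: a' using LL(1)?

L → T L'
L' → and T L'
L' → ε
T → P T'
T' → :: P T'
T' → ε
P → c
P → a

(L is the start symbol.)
Stack is shown with the top on the left.

Stack         Input     Action
------------------------------
L $           a :: a $  output L → T L'
T L' $        a :: a $  output T → P T'
P T' L' $     a :: a $  output P → a
a T' L' $     a :: a $  match 'a'
T' L' $       :: a $    output T' → :: P T'
:: P T' L' $  :: a $    match '::'
P T' L' $     a $       output P → a
a T' L' $     a $       match 'a'
T' L' $       $         output T' → ε
L' $          $         output L' → ε
$             $         accept

The string is accepted.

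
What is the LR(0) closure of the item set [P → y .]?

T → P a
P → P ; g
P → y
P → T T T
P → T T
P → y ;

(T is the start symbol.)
{ [P → y .] }

To compute CLOSURE, for each item [A → α.Bβ] where B is a non-terminal, add [B → .γ] for all productions B → γ; repeat for the newly added items until nothing changes.

Start with: [P → y .]
The dot is at the end, so nothing is added.

CLOSURE = { [P → y .] }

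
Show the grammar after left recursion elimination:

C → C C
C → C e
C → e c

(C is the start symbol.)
C → e c C'
C' → C C'
C' → e C'
C' → ε

C is directly left-recursive. The standard transformation for
  A → A α₁ | ... | A α_m | β₁ | ... | β_n
is
  A  → β₁ A' | ... | β_n A'
  A' → α₁ A' | ... | α_m A' | ε

C → e c becomes C → e c C'
C → C C becomes C' → C C'
C → C e becomes C' → e C'
Add C' → ε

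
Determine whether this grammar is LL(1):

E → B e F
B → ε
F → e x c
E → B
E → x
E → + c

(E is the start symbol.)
Yes, the grammar is LL(1).

A grammar is LL(1) if for each non-terminal N with multiple productions, the predict sets of those productions are pairwise disjoint, where PREDICT(N → α) = (FIRST(α) \ {ε}) ∪ (FOLLOW(N) if α ⇒* ε).

Relevant sets:
  FIRST(B) = { ε }
  FOLLOW(E) = { $ }

For E:
  PREDICT(E → B e F) = { 'e' }
  PREDICT(E → B) = { $ }
  PREDICT(E → x) = { 'x' }
  PREDICT(E → '+' c) = { '+' }
B, F have a single production, so nothing to check there.

All predict sets are disjoint. The grammar IS LL(1).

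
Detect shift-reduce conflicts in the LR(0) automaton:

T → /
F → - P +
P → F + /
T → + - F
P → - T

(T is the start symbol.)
Augment with T' → T and build the canonical LR(0) collection (I0 = CLOSURE({[T' → . T]}), then GOTO on every symbol after a dot until no new states appear). It has 14 states:
  I0: { [T → . + - F], [T → . /], [T' → . T] }  — shift
  I1: { [T → + . - F] }  — shift
  I2: { [T → / .] }  — reduce
  I3: { [T' → T .] }  — accept
  I4: { [F → . - P +], [T → + - . F] }  — shift
  I5: { [F → - . P +], [F → . - P +], [P → . - T], [P → . F + /] }  — shift
  I6: { [T → + - F .] }  — reduce
  I7: { [F → - . P +], [F → . - P +], [P → - . T], [P → . - T], [P → . F + /], [T → . + - F], [T → . /] }  — shift
  I8: { [P → F . + /] }  — shift
  I9: { [F → - P . +] }  — shift
  I10: { [F → - P + .] }  — reduce
  I11: { [P → F + . /] }  — shift
  I12: { [P → F + / .] }  — reduce
  I13: { [P → - T .] }  — reduce

No state contains both a complete item and a shift item.

Answer: No shift-reduce conflicts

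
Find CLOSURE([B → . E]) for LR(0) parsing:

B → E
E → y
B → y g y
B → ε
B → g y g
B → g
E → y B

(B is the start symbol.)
{ [B → . E], [E → . y B], [E → . y] }

To compute CLOSURE, for each item [A → α.Bβ] where B is a non-terminal, add [B → .γ] for all productions B → γ; repeat for the newly added items until nothing changes.

Start with: [B → . E]
  [B → . E] has the dot before E: add [E → . y], [E → . y B]
No further items can be added.

CLOSURE = { [B → . E], [E → . y B], [E → . y] }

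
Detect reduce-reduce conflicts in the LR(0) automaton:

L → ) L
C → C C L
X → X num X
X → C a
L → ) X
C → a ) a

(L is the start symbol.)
No reduce-reduce conflicts

A reduce-reduce conflict occurs when an LR(0) state has two complete items [A → α .] and [B → β .] — both call for a reduction, and with no lookahead the parser cannot choose between them.

Augment with L' → L and build the canonical LR(0) collection (I0 = CLOSURE({[L' → . L]}), then GOTO on every symbol after a dot until no new states appear). It has 14 states:
  I0: { [L → . ) L], [L → . ) X], [L' → . L] }  — shift
  I1: { [C → . C C L], [C → . a ) a], [L → ) . L], [L → ) . X], [L → . ) L], [L → . ) X], [X → . C a], [X → . X num X] }  — shift
  I2: { [L' → L .] }  — accept
  I3: { [C → . C C L], [C → . a ) a], [C → C . C L], [X → C . a] }  — shift
  I4: { [L → ) L .] }  — reduce
  I5: { [L → ) X .], [X → X . num X] }  — shift, reduce
  I6: { [C → a . ) a] }  — shift
  I7: { [C → a ) . a] }  — shift
  I8: { [C → a ) a .] }  — reduce
  I9: { [C → . C C L], [C → . a ) a], [X → . C a], [X → . X num X], [X → X num . X] }  — shift
  I10: { [X → X . num X], [X → X num X .] }  — shift, reduce
  I11: { [C → . C C L], [C → . a ) a], [C → C . C L], [C → C C . L], [L → . ) L], [L → . ) X] }  — shift
  I12: { [C → a . ) a], [X → C a .] }  — shift, reduce
  I13: { [C → C C L .] }  — reduce

No state contains more than one complete item.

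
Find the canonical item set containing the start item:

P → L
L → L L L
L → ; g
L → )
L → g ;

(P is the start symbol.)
{ [L → . )], [L → . ; g], [L → . L L L], [L → . g ;], [P → . L], [P' → . P] }

First, augment the grammar with P' → P
I₀ = CLOSURE({ [P' → . P] }):
  [P' → . P] has the dot before P: add [P → . L]
  [P → . L] has the dot before L: add [L → . L L L], [L → . ; g], [L → . )], [L → . g ;]
No further items can be added.

I₀ = { [L → . )], [L → . ; g], [L → . L L L], [L → . g ;], [P → . L], [P' → . P] }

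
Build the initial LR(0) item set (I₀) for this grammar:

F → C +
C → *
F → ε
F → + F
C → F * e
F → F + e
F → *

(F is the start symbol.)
First, augment the grammar with F' → F
I₀ = CLOSURE({ [F' → . F] }):
  [F' → . F] has the dot before F: add [F → . C +], [F → .], [F → . + F], [F → . F + e], [F → . *]
  [F → . C +] has the dot before C: add [C → . *], [C → . F * e]
No further items can be added.

I₀ = { [C → . *], [C → . F * e], [F → . *], [F → . + F], [F → . C +], [F → . F + e], [F → .], [F' → . F] }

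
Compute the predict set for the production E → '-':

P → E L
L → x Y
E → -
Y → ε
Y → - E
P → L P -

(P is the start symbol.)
PREDICT(E → '-') = (FIRST(RHS) \ {ε}) ∪ (FOLLOW(E) if ε ∈ FIRST(RHS), i.e. RHS ⇒* ε)
FIRST('-') = { '-' }
ε ∉ FIRST('-'), so FOLLOW(E) is not added.
PREDICT(E → '-') = { '-' }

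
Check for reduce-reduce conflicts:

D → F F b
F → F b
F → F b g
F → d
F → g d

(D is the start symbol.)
A reduce-reduce conflict occurs when an LR(0) state has two complete items [A → α .] and [B → β .] — both call for a reduction, and with no lookahead the parser cannot choose between them.

Augment with D' → D and build the canonical LR(0) collection (I0 = CLOSURE({[D' → . D]}), then GOTO on every symbol after a dot until no new states appear). It has 10 states:
  I0: { [D → . F F b], [D' → . D], [F → . F b g], [F → . F b], [F → . d], [F → . g d] }  — shift
  I1: { [D' → D .] }  — accept
  I2: { [D → F . F b], [F → . F b g], [F → . F b], [F → . d], [F → . g d], [F → F . b g], [F → F . b] }  — shift
  I3: { [F → d .] }  — reduce
  I4: { [F → g . d] }  — shift
  I5: { [F → g d .] }  — reduce
  I6: { [D → F F . b], [F → F . b g], [F → F . b] }  — shift
  I7: { [F → F b . g], [F → F b .] }  — shift, reduce
  I8: { [F → F b g .] }  — reduce
  I9: { [D → F F b .], [F → F b . g], [F → F b .] }  — shift, 2 reduces

I9 contains complete items [D → F F b .], [F → F b .] — reduce-reduce conflict.

Answer: Yes — I9: [D → F F b .] vs [F → F b .]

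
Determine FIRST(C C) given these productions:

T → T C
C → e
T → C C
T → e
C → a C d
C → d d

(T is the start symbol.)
{ 'a', 'd', 'e' }

FIRST sets of the non-terminals involved (from the grammar, by fixed-point iteration):
  FIRST(C) = { 'a', 'd', 'e' }

To compute FIRST(C C), process the symbols left to right:
Symbol C is a non-terminal. Add FIRST(C) \ {ε} = { 'a', 'd', 'e' }
C is not nullable (ε ∉ FIRST(C)), so stop here.
FIRST(C C) = { 'a', 'd', 'e' }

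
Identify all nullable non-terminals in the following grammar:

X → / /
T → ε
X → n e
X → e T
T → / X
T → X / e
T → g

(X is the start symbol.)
A non-terminal is nullable if it can derive ε (the empty string): either it has an ε-production, or it has a production whose right-hand side consists entirely of nullable non-terminals.

ε-productions: T → ε
So T is immediately nullable.
No further non-terminal can be added: every production for the remaining non-terminals contains a terminal or a non-nullable non-terminal.
Nullable = { 'T' }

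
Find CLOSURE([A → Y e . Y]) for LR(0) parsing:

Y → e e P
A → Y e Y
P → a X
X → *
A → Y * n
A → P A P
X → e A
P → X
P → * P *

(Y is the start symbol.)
To compute CLOSURE, for each item [A → α.Bβ] where B is a non-terminal, add [B → .γ] for all productions B → γ; repeat for the newly added items until nothing changes.

Start with: [A → Y e . Y]
  [A → Y e . Y] has the dot before Y: add [Y → . e e P]
No further items can be added.

CLOSURE = { [A → Y e . Y], [Y → . e e P] }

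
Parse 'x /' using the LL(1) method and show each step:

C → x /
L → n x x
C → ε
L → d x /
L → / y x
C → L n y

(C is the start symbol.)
Stack is shown with the top on the left.

Stack  Input  Action
--------------------
C $    x / $  output C → x /
x / $  x / $  match 'x'
/ $    / $    match '/'
$      $      accept

The string is accepted.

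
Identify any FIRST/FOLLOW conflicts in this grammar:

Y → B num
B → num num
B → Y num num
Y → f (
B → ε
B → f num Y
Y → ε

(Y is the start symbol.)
A FIRST/FOLLOW conflict occurs when a non-terminal N has a nullable alternative N → β (β ⇒* ε) and another alternative N → α with FIRST(α) ∩ FOLLOW(N) ≠ ∅: on such a lookahead the parser cannot decide between expanding α and letting N vanish via β.

Nullable non-terminals: B, Y.
FIRST sets used below: FIRST(Y) = { 'f', 'num', ε }, FIRST(B) = { 'f', 'num', ε }

B: nullable alternative(s) B → ε; FOLLOW(B) = { 'num' }
  B → num num: FIRST \ {ε} = { 'num' } — overlaps FOLLOW(B) on { 'num' }: CONFLICT
  B → Y num num: FIRST \ {ε} = { 'f', 'num' } — overlaps FOLLOW(B) on { 'num' }: CONFLICT
  B → ε: FIRST \ {ε} = { } — this is the only nullable alternative, skip
  B → f num Y: FIRST \ {ε} = { 'f' } — disjoint from FOLLOW(B)

Y: nullable alternative(s) Y → ε; FOLLOW(Y) = { $, 'num' }
  Y → B num: FIRST \ {ε} = { 'f', 'num' } — overlaps FOLLOW(Y) on { 'num' }: CONFLICT
  Y → f (: FIRST \ {ε} = { 'f' } — disjoint from FOLLOW(Y)
  Y → ε: FIRST \ {ε} = { } — this is the only nullable alternative, skip

So the grammar has 3 FIRST/FOLLOW conflicts (marked CONFLICT above).

Answer: Yes. Y → B num with FOLLOW(Y) on { 'num' }; B → num num with FOLLOW(B) on { 'num' }; B → Y num num with FOLLOW(B) on { 'num' }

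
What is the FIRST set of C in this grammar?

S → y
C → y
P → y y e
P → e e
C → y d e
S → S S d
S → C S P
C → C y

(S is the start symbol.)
{ 'y' }

From C → y:
  - y is a terminal: add 'y' and stop
From C → y d e:
  - y is a terminal: add 'y' and stop
From C → C y:
  - C is the symbol being defined: contributes nothing new
    C is not nullable, so stop

Collecting: FIRST(C) = { 'y' }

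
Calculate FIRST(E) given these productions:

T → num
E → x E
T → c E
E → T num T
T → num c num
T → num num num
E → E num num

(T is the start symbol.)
FIRST sets of the other non-terminals involved (by the same procedure, iterated to a fixed point):
  FIRST(T) = { 'c', 'num' }

From E → x E:
  - x is a terminal: add 'x' and stop
From E → T num T:
  - T is a non-terminal: add FIRST(T) \ {ε} = { 'c', 'num' }
    T is not nullable, so stop
From E → E num num:
  - E is the symbol being defined: contributes nothing new
    E is not nullable, so stop

Collecting: FIRST(E) = { 'c', 'num', 'x' }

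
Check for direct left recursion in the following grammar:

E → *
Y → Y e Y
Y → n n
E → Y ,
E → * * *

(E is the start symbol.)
E → *: starts with '*'
Y → Y e Y: LEFT RECURSIVE (starts with Y)
Y → n n: starts with n
E → Y ,: starts with Y
E → * * *: starts with '*'

The grammar has direct left recursion on: Y.

Answer: Yes, Y is left-recursive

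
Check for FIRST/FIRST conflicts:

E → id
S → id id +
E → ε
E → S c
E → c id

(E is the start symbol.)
FIRST sets of the non-terminals at (or reachable through a nullable prefix from) the front of some alternative:
  FIRST(S) = { 'id' }

Productions for E:
  E → id: FIRST = { 'id' }
  E → ε: FIRST = { ε }
  E → S c: FIRST = { 'id' }
  E → c id: FIRST = { 'c' }
S has only one production, so no FIRST/FIRST conflict is possible there.

Conflict for E: E → id and E → S c
  Overlap: { 'id' }

Answer: Yes. E → id / E → S c on { 'id' }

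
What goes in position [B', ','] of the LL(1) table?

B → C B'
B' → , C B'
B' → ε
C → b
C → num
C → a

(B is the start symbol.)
B' → , C B'

To find M[B', ','], we find productions for B' where ',' is in the predict set (PREDICT(N → α) = (FIRST(α) \ {ε}) ∪ (FOLLOW(N) if α ⇒* ε)).

Relevant sets:
  FOLLOW(B') = { $ }

B' → , C B': PREDICT = { ',' }
  ',' is in predict set, so this production goes in M[B', ',']
B' → ε: PREDICT = { $ }

M[B', ','] = B' → , C B'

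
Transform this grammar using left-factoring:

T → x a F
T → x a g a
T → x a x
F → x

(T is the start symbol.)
T → x a T'
T' → F
T' → g a
T' → x
F → x

Left-factoring transforms A → αβ₁ | αβ₂ into A → αA' and A' → β₁ | β₂
(α is the longest common prefix among the alternatives). Repeat until
no nonterminal has two alternatives with a common prefix.

Round 1: T has alternatives sharing prefix 'x a'. Introduce T': T → x a T'
  Add: T' → F
  Add: T' → g a
  Add: T' → x

No remaining common prefixes — done.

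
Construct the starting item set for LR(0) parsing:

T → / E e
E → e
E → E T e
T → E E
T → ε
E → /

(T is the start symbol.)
{ [E → . /], [E → . E T e], [E → . e], [T → . / E e], [T → . E E], [T → .], [T' → . T] }

First, augment the grammar with T' → T
I₀ = CLOSURE({ [T' → . T] }):
  [T' → . T] has the dot before T: add [T → . / E e], [T → . E E], [T → .]
  [T → . E E] has the dot before E: add [E → . e], [E → . E T e], [E → . /]
No further items can be added.

I₀ = { [E → . /], [E → . E T e], [E → . e], [T → . / E e], [T → . E E], [T → .], [T' → . T] }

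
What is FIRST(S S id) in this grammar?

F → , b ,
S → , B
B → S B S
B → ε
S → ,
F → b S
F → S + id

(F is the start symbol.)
FIRST sets of the non-terminals involved (from the grammar, by fixed-point iteration):
  FIRST(S) = { ',' }

To compute FIRST(S S id), process the symbols left to right:
Symbol S is a non-terminal. Add FIRST(S) \ {ε} = { ',' }
S is not nullable (ε ∉ FIRST(S)), so stop here.
FIRST(S S id) = { ',' }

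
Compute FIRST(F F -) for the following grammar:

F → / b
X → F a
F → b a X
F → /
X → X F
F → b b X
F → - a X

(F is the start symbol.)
{ '-', '/', 'b' }

FIRST sets of the non-terminals involved (from the grammar, by fixed-point iteration):
  FIRST(F) = { '-', '/', 'b' }

To compute FIRST(F F -), process the symbols left to right:
Symbol F is a non-terminal. Add FIRST(F) \ {ε} = { '-', '/', 'b' }
F is not nullable (ε ∉ FIRST(F)), so stop here.
FIRST(F F -) = { '-', '/', 'b' }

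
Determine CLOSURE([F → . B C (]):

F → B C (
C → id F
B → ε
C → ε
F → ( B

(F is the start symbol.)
Start with: [F → . B C (]
  [F → . B C (] has the dot before B: add [B → .]
No further items can be added.

CLOSURE = { [B → .], [F → . B C (] }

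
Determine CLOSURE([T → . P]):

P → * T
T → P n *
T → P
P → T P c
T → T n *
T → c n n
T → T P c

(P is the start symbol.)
Start with: [T → . P]
  [T → . P] has the dot before P: add [P → . * T], [P → . T P c]
  [P → . T P c] has the dot before T: add [T → . P n *], [T → . T n *], [T → . c n n], [T → . T P c]
No further items can be added.

CLOSURE = { [P → . * T], [P → . T P c], [T → . P n *], [T → . P], [T → . T P c], [T → . T n *], [T → . c n n] }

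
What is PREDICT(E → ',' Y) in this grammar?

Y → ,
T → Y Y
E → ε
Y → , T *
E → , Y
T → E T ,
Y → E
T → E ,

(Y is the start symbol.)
{ ',' }

PREDICT(E → ',' Y) = (FIRST(RHS) \ {ε}) ∪ (FOLLOW(E) if ε ∈ FIRST(RHS), i.e. RHS ⇒* ε)
FIRST(',' Y) = { ',' }
ε ∉ FIRST(',' Y), so FOLLOW(E) is not added.
PREDICT(E → ',' Y) = { ',' }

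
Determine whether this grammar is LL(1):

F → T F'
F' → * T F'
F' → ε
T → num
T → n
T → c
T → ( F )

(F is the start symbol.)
Yes, the grammar is LL(1).

Relevant sets:
  FOLLOW(F') = { $, ')' }

For F':
  PREDICT(F' → '*' T F') = { '*' }
  PREDICT(F' → ε) = { $, ')' }
For T:
  PREDICT(T → num) = { 'num' }
  PREDICT(T → n) = { 'n' }
  PREDICT(T → c) = { 'c' }
  PREDICT(T → '(' F ')') = { '(' }
F has a single production, so nothing to check there.

All predict sets are disjoint. The grammar IS LL(1).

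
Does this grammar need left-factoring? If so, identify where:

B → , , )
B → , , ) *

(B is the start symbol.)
Yes, B has productions with common prefix ', , )'

Left-factoring is needed when two productions for the same non-terminal
share a common prefix on the right-hand side.

Productions for B:
  B → , , )
  B → , , ) *

Found common prefix ', , )' in productions for B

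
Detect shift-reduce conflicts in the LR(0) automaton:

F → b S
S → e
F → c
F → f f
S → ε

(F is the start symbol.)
Yes — I2: [S → .] vs [S → . e]

A shift-reduce conflict occurs when an LR(0) state has both:
  - a complete (reduce) item [A → α .] (dot at the end), and
  - a shift item [B → β . c γ] (dot before a terminal).

Augment with F' → F and build the canonical LR(0) collection (I0 = CLOSURE({[F' → . F]}), then GOTO on every symbol after a dot until no new states appear). It has 8 states:
  I0: { [F → . b S], [F → . c], [F → . f f], [F' → . F] }  — shift
  I1: { [F' → F .] }  — accept
  I2: { [F → b . S], [S → . e], [S → .] }  — shift, reduce
  I3: { [F → c .] }  — reduce
  I4: { [F → f . f] }  — shift
  I5: { [F → f f .] }  — reduce
  I6: { [F → b S .] }  — reduce
  I7: { [S → e .] }  — reduce

I2 contains reduce item [S → .] and shift item [S → . e] — shift-reduce conflict.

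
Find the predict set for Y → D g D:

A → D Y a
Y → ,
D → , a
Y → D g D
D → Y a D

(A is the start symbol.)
{ ',' }

PREDICT(Y → D g D) = (FIRST(RHS) \ {ε}) ∪ (FOLLOW(Y) if ε ∈ FIRST(RHS), i.e. RHS ⇒* ε)
FIRST(D) = { ',' }
FIRST(D g D) = { ',' }
ε ∉ FIRST(D g D), so FOLLOW(Y) is not added.
PREDICT(Y → D g D) = { ',' }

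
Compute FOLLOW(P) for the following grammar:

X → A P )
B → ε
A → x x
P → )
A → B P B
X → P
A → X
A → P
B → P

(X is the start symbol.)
{ $, ')' }

In X → A P ): P is followed by ')', add FIRST(')') \ {ε} = { ')' }
In A → B P B: P is followed by B, add FIRST(B) \ {ε} = { ')' }
  B is nullable, so also add FOLLOW(A)
In X → P: P is at the end, add FOLLOW(X)
In A → P: P is at the end, add FOLLOW(A)
In B → P: P is at the end, add FOLLOW(B)

The FOLLOW sets referred to above (computed the same way, to a fixed point):
  FOLLOW(A) = { ')' }
  FOLLOW(X) = { $, ')' }
  FOLLOW(B) = { ')' }

Taking the union: FOLLOW(P) = { $, ')' }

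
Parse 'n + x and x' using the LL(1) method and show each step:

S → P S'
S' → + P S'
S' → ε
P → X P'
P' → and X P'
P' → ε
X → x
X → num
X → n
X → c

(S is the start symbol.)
LL(1) parsing maintains a stack (initially the start symbol over $) and the input. At each step: if the stack top is a terminal, match it against the current input token; if it is a non-terminal N, replace it with the RHS of M[N, lookahead] (the unique production whose predict set contains the lookahead).

Stack is shown with the top on the left.

Stack          Input          Action
------------------------------------
S $            n + x and x $  output S → P S'
P S' $         n + x and x $  output P → X P'
X P' S' $      n + x and x $  output X → n
n P' S' $      n + x and x $  match 'n'
P' S' $        + x and x $    output P' → ε
S' $           + x and x $    output S' → + P S'
+ P S' $       + x and x $    match '+'
P S' $         x and x $      output P → X P'
X P' S' $      x and x $      output X → x
x P' S' $      x and x $      match 'x'
P' S' $        and x $        output P' → and X P'
and X P' S' $  and x $        match 'and'
X P' S' $      x $            output X → x
x P' S' $      x $            match 'x'
P' S' $        $              output P' → ε
S' $           $              output S' → ε
$              $              accept

The string is accepted.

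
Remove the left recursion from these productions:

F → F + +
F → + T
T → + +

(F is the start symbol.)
F is directly left-recursive. The standard transformation for
  A → A α₁ | ... | A α_m | β₁ | ... | β_n
is
  A  → β₁ A' | ... | β_n A'
  A' → α₁ A' | ... | α_m A' | ε

F → + T becomes F → + T F'
F → F + + becomes F' → + + F'
Add F' → ε

Productions for other non-terminals are unchanged:
  T → + +

Resulting grammar:
F → + T F'
F' → + + F'
F' → ε
T → + +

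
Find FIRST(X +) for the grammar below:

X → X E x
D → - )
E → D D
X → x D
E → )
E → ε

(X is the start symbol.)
FIRST sets of the non-terminals involved (from the grammar, by fixed-point iteration):
  FIRST(X) = { 'x' }

To compute FIRST(X +), process the symbols left to right:
Symbol X is a non-terminal. Add FIRST(X) \ {ε} = { 'x' }
X is not nullable (ε ∉ FIRST(X)), so stop here.
FIRST(X +) = { 'x' }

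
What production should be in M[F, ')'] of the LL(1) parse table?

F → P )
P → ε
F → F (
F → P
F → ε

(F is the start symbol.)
To find M[F, ')'], we find productions for F where ')' is in the predict set (PREDICT(N → α) = (FIRST(α) \ {ε}) ∪ (FOLLOW(N) if α ⇒* ε)).

Relevant sets:
  FIRST(P) = { ε }
  FIRST(F) = { '(', ')', ε }
  FOLLOW(F) = { $, '(' }

F → P ): PREDICT = { ')' }
  ')' is in predict set, so this production goes in M[F, ')']
F → F (: PREDICT = { '(', ')' }
  ')' is in predict set, so this production goes in M[F, ')']
F → P: PREDICT = { $, '(' }
F → ε: PREDICT = { $, '(' }

M[F, ')'] = F → P ), F → F (  (a multiply-defined cell — the grammar is not LL(1))

Answer: F → P ), F → F (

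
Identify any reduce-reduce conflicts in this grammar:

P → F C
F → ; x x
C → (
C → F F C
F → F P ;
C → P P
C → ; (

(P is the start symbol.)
Yes — I14: [C → F F C .] vs [P → F C .]

Augment with P' → P and build the canonical LR(0) collection (I0 = CLOSURE({[P' → . P]}), then GOTO on every symbol after a dot until no new states appear). It has 16 states:
  I0: { [F → . ; x x], [F → . F P ;], [P → . F C], [P' → . P] }  — shift
  I1: { [F → ; . x x] }  — shift
  I2: { [C → . (], [C → . ; (], [C → . F F C], [C → . P P], [F → . ; x x], [F → . F P ;], [F → F . P ;], [P → . F C], [P → F . C] }  — shift
  I3: { [P' → P .] }  — accept
  I4: { [C → ( .] }  — reduce
  I5: { [C → ; . (], [F → ; . x x] }  — shift
  I6: { [P → F C .] }  — reduce
  I7: { [C → . (], [C → . ; (], [C → . F F C], [C → . P P], [C → F . F C], [F → . ; x x], [F → . F P ;], [F → F . P ;], [P → . F C], [P → F . C] }  — shift
  I8: { [C → P . P], [F → . ; x x], [F → . F P ;], [F → F P . ;], [P → . F C] }  — shift
  I9: { [F → ; . x x], [F → F P ; .] }  — shift, reduce
  I10: { [C → P P .] }  — reduce
  I11: { [F → ; x . x] }  — shift
  I12: { [F → ; x x .] }  — reduce
  I13: { [C → . (], [C → . ; (], [C → . F F C], [C → . P P], [C → F . F C], [C → F F . C], [F → . ; x x], [F → . F P ;], [F → F . P ;], [P → . F C], [P → F . C] }  — shift
  I14: { [C → F F C .], [P → F C .] }  — 2 reduces
  I15: { [C → ; ( .] }  — reduce

I14 contains complete items [C → F F C .], [P → F C .] — reduce-reduce conflict.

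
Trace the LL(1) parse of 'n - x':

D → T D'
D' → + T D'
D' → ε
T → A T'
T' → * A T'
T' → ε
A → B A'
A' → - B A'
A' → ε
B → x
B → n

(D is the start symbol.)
Stack is shown with the top on the left.

Stack           Input    Action
-------------------------------
D $             n - x $  output D → T D'
T D' $          n - x $  output T → A T'
A T' D' $       n - x $  output A → B A'
B A' T' D' $    n - x $  output B → n
n A' T' D' $    n - x $  match 'n'
A' T' D' $      - x $    output A' → - B A'
- B A' T' D' $  - x $    match '-'
B A' T' D' $    x $      output B → x
x A' T' D' $    x $      match 'x'
A' T' D' $      $        output A' → ε
T' D' $         $        output T' → ε
D' $            $        output D' → ε
$               $        accept

The string is accepted.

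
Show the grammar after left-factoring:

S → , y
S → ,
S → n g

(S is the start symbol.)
S → , S'
S' → y
S' → ε
S → n g

Left-factoring transforms A → αβ₁ | αβ₂ into A → αA' and A' → β₁ | β₂
(α is the longest common prefix among the alternatives). Repeat until
no nonterminal has two alternatives with a common prefix.

Round 1: S has alternatives sharing prefix ','. Introduce S': S → , S'
  Add: S' → y
  Add: S' → ε

No remaining common prefixes — done.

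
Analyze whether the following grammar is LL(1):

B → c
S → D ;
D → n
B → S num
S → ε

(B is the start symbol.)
Yes, the grammar is LL(1).

A grammar is LL(1) if for each non-terminal N with multiple productions, the predict sets of those productions are pairwise disjoint, where PREDICT(N → α) = (FIRST(α) \ {ε}) ∪ (FOLLOW(N) if α ⇒* ε).

Relevant sets:
  FIRST(S) = { 'n', ε }
  FIRST(D) = { 'n' }
  FOLLOW(S) = { 'num' }

For B:
  PREDICT(B → c) = { 'c' }
  PREDICT(B → S num) = { 'n', 'num' }
For S:
  PREDICT(S → D ';') = { 'n' }
  PREDICT(S → ε) = { 'num' }
D has a single production, so nothing to check there.

All predict sets are disjoint. The grammar IS LL(1).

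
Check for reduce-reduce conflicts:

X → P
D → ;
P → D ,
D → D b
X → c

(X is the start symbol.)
A reduce-reduce conflict occurs when an LR(0) state has two complete items [A → α .] and [B → β .] — both call for a reduction, and with no lookahead the parser cannot choose between them.

Augment with X' → X and build the canonical LR(0) collection (I0 = CLOSURE({[X' → . X]}), then GOTO on every symbol after a dot until no new states appear). It has 8 states:
  I0: { [D → . ;], [D → . D b], [P → . D ,], [X → . P], [X → . c], [X' → . X] }  — shift
  I1: { [D → ; .] }  — reduce
  I2: { [D → D . b], [P → D . ,] }  — shift
  I3: { [X → P .] }  — reduce
  I4: { [X' → X .] }  — accept
  I5: { [X → c .] }  — reduce
  I6: { [P → D , .] }  — reduce
  I7: { [D → D b .] }  — reduce

No state contains more than one complete item.

Answer: No reduce-reduce conflicts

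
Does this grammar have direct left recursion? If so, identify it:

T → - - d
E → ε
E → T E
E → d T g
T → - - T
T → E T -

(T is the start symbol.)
T → - - d: starts with '-'
E → ε: starts with ε
E → T E: starts with T
E → d T g: starts with d
T → - - T: starts with '-'
T → E T -: starts with E

No direct left recursion found.

Answer: No direct left recursion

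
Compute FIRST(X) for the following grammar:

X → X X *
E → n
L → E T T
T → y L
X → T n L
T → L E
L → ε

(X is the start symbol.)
To compute FIRST(X), examine every production with X on the left-hand side, reading each right-hand side left to right until a non-nullable symbol is reached.

FIRST sets of the other non-terminals involved (by the same procedure, iterated to a fixed point):
  FIRST(T) = { 'n', 'y' }

From X → X X *:
  - X is the symbol being defined: contributes nothing new
    X is not nullable, so stop
From X → T n L:
  - T is a non-terminal: add FIRST(T) \ {ε} = { 'n', 'y' }
    T is not nullable, so stop

Collecting: FIRST(X) = { 'n', 'y' }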